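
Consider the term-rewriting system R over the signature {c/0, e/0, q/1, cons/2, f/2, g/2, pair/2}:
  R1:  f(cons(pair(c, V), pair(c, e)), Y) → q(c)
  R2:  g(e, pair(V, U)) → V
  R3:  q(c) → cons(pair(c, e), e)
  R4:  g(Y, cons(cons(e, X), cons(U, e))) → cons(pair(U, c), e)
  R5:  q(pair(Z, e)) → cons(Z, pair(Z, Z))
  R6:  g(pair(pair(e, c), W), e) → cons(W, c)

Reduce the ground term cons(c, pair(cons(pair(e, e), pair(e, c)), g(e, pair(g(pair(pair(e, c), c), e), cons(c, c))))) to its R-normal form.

cons(c, pair(cons(pair(e, e), pair(e, c)), cons(c, c)))

1. cons(c, pair(cons(pair(e, e), pair(e, c)), g(e, pair(g(pair(pair(e, c), c), e), cons(c, c)))))  →  cons(c, pair(cons(pair(e, e), pair(e, c)), g(pair(pair(e, c), c), e)))   [R2 at 2.2]
2. cons(c, pair(cons(pair(e, e), pair(e, c)), g(pair(pair(e, c), c), e)))  →  cons(c, pair(cons(pair(e, e), pair(e, c)), cons(c, c)))   [R6 at 2.2]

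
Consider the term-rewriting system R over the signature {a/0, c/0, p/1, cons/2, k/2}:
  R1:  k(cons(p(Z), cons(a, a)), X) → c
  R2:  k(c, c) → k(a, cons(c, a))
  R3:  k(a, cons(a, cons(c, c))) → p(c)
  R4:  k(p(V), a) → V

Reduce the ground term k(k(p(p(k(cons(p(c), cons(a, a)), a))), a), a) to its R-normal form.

1. k(k(p(p(k(cons(p(c), cons(a, a)), a))), a), a)  →  k(p(k(cons(p(c), cons(a, a)), a)), a)   [R4 at 1]
2. k(p(k(cons(p(c), cons(a, a)), a)), a)  →  k(cons(p(c), cons(a, a)), a)   [R4 at ε]
3. k(cons(p(c), cons(a, a)), a)  →  c   [R1 at ε]

c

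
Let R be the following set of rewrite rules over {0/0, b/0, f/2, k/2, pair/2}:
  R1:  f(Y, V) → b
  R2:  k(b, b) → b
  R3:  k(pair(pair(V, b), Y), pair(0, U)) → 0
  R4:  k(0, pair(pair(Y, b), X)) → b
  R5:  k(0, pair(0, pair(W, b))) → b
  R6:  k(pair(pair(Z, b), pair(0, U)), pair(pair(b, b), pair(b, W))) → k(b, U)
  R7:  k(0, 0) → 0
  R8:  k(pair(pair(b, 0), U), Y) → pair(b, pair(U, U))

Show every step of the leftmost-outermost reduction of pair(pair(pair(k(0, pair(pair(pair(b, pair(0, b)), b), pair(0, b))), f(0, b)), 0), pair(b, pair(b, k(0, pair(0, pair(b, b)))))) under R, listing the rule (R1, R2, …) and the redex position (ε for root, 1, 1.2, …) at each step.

pair(pair(pair(b, b), 0), pair(b, pair(b, b)))

1. pair(pair(pair(k(0, pair(pair(pair(b, pair(0, b)), b), pair(0, b))), f(0, b)), 0), pair(b, pair(b, k(0, pair(0, pair(b, b))))))  →  pair(pair(pair(b, f(0, b)), 0), pair(b, pair(b, k(0, pair(0, pair(b, b))))))   [R4 at 1.1.1]
2. pair(pair(pair(b, f(0, b)), 0), pair(b, pair(b, k(0, pair(0, pair(b, b))))))  →  pair(pair(pair(b, b), 0), pair(b, pair(b, k(0, pair(0, pair(b, b))))))   [R1 at 1.1.2]
3. pair(pair(pair(b, b), 0), pair(b, pair(b, k(0, pair(0, pair(b, b))))))  →  pair(pair(pair(b, b), 0), pair(b, pair(b, b)))   [R5 at 2.2.2]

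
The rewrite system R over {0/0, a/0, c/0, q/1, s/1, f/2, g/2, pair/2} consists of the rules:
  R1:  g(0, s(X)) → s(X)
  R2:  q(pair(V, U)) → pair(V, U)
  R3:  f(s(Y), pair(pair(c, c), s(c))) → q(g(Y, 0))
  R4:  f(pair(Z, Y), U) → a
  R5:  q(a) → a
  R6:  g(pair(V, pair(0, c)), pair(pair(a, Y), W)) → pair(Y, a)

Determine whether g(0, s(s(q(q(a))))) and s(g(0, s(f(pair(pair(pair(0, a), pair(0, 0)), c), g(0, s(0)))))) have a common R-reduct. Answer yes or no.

yes — NF(t₁) = s(s(a)), NF(t₂) = s(s(a))

Reduce t₁ = g(0, s(s(q(q(a))))):
1. g(0, s(s(q(q(a)))))  →  s(s(q(q(a))))   [R1 at ε]
2. s(s(q(q(a))))  →  s(s(q(a)))   [R5 at 1.1.1]
3. s(s(q(a)))  →  s(s(a))   [R5 at 1.1]

Reduce t₂ = s(g(0, s(f(pair(pair(pair(0, a), pair(0, 0)), c), g(0, s(0)))))):
1. s(g(0, s(f(pair(pair(pair(0, a), pair(0, 0)), c), g(0, s(0))))))  →  s(s(f(pair(pair(pair(0, a), pair(0, 0)), c), g(0, s(0)))))   [R1 at 1]
2. s(s(f(pair(pair(pair(0, a), pair(0, 0)), c), g(0, s(0)))))  →  s(s(a))   [R4 at 1.1]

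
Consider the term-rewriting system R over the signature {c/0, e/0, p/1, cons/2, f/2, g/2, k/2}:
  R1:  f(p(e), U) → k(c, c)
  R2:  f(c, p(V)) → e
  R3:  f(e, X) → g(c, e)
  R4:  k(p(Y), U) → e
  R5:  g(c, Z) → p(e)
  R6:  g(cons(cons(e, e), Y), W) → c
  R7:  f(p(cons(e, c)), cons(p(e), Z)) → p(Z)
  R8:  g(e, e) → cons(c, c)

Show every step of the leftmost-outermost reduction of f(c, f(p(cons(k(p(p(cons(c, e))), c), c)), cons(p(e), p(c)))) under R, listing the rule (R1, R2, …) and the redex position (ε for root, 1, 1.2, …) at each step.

1. f(c, f(p(cons(k(p(p(cons(c, e))), c), c)), cons(p(e), p(c))))  →  f(c, f(p(cons(e, c)), cons(p(e), p(c))))   [R4 at 2.1.1.1]
2. f(c, f(p(cons(e, c)), cons(p(e), p(c))))  →  f(c, p(p(c)))   [R7 at 2]
3. f(c, p(p(c)))  →  e   [R2 at ε]

e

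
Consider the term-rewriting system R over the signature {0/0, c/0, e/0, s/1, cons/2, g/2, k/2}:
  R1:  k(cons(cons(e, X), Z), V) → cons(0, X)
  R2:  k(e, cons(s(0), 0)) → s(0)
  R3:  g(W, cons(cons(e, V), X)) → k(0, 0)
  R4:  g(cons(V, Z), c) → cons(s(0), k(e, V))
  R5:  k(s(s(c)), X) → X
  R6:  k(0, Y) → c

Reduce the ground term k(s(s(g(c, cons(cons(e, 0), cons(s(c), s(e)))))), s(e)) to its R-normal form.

s(e)

1. k(s(s(g(c, cons(cons(e, 0), cons(s(c), s(e)))))), s(e))  →  k(s(s(k(0, 0))), s(e))   [R3 at 1.1.1]
2. k(s(s(k(0, 0))), s(e))  →  k(s(s(c)), s(e))   [R6 at 1.1.1]
3. k(s(s(c)), s(e))  →  s(e)   [R5 at ε]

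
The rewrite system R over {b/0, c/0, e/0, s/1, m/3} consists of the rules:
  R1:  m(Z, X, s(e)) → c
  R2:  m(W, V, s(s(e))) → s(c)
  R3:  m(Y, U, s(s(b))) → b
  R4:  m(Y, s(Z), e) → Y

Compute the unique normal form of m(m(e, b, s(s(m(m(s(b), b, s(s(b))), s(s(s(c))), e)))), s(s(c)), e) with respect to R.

b

1. m(m(e, b, s(s(m(m(s(b), b, s(s(b))), s(s(s(c))), e)))), s(s(c)), e)  →  m(e, b, s(s(m(m(s(b), b, s(s(b))), s(s(s(c))), e))))   [R4 at ε]
2. m(e, b, s(s(m(m(s(b), b, s(s(b))), s(s(s(c))), e))))  →  m(e, b, s(s(m(s(b), b, s(s(b))))))   [R4 at 3.1.1]
3. m(e, b, s(s(m(s(b), b, s(s(b))))))  →  m(e, b, s(s(b)))   [R3 at 3.1.1]
4. m(e, b, s(s(b)))  →  b   [R3 at ε]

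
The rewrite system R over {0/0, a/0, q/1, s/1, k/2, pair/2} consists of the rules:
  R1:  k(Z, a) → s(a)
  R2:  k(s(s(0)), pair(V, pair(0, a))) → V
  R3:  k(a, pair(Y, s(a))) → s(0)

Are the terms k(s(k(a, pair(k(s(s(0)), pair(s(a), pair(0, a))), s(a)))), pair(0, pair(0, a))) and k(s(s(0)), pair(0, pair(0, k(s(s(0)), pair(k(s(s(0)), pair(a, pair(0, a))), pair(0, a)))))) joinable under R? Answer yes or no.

Reduce t₁ = k(s(k(a, pair(k(s(s(0)), pair(s(a), pair(0, a))), s(a)))), pair(0, pair(0, a))):
1. k(s(k(a, pair(k(s(s(0)), pair(s(a), pair(0, a))), s(a)))), pair(0, pair(0, a)))  →  k(s(s(0)), pair(0, pair(0, a)))   [R3 at 1.1]
2. k(s(s(0)), pair(0, pair(0, a)))  →  0   [R2 at ε]

Reduce t₂ = k(s(s(0)), pair(0, pair(0, k(s(s(0)), pair(k(s(s(0)), pair(a, pair(0, a))), pair(0, a)))))):
1. k(s(s(0)), pair(0, pair(0, k(s(s(0)), pair(k(s(s(0)), pair(a, pair(0, a))), pair(0, a))))))  →  k(s(s(0)), pair(0, pair(0, k(s(s(0)), pair(a, pair(0, a))))))   [R2 at 2.2.2]
2. k(s(s(0)), pair(0, pair(0, k(s(s(0)), pair(a, pair(0, a))))))  →  k(s(s(0)), pair(0, pair(0, a)))   [R2 at 2.2.2]
3. k(s(s(0)), pair(0, pair(0, a)))  →  0   [R2 at ε]

yes — NF(t₁) = 0, NF(t₂) = 0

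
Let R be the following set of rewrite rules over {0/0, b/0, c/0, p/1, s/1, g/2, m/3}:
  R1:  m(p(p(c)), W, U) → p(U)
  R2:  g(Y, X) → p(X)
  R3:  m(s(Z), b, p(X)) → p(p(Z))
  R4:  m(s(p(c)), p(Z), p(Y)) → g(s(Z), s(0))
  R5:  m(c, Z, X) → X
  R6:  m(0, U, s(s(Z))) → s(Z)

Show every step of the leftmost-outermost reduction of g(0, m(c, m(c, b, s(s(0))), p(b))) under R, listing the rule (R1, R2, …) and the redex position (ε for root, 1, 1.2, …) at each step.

p(p(b))

1. g(0, m(c, m(c, b, s(s(0))), p(b)))  →  p(m(c, m(c, b, s(s(0))), p(b)))   [R2 at ε]
2. p(m(c, m(c, b, s(s(0))), p(b)))  →  p(p(b))   [R5 at 1]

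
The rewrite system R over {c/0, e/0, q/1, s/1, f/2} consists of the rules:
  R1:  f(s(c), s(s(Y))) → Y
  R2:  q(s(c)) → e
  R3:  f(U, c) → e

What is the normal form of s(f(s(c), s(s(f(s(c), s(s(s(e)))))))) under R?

s(s(e))

1. s(f(s(c), s(s(f(s(c), s(s(s(e))))))))  →  s(f(s(c), s(s(s(e)))))   [R1 at 1]
2. s(f(s(c), s(s(s(e)))))  →  s(s(e))   [R1 at 1]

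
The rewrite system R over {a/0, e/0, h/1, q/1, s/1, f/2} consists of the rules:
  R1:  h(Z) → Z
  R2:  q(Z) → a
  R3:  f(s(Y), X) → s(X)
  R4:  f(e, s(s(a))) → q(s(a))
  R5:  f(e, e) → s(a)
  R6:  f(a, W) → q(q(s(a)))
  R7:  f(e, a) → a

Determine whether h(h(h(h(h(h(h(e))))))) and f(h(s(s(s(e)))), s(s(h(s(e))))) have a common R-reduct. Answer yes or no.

no — NF(t₁) = e, NF(t₂) = s(s(s(s(e))))

Reduce t₁ = h(h(h(h(h(h(h(e))))))):
1. h(h(h(h(h(h(h(e)))))))  →  h(h(h(h(h(h(e))))))   [R1 at ε]
2. h(h(h(h(h(h(e))))))  →  h(h(h(h(h(e)))))   [R1 at ε]
3. h(h(h(h(h(e)))))  →  h(h(h(h(e))))   [R1 at ε]
4. h(h(h(h(e))))  →  h(h(h(e)))   [R1 at ε]
5. h(h(h(e)))  →  h(h(e))   [R1 at ε]
6. h(h(e))  →  h(e)   [R1 at ε]
7. h(e)  →  e   [R1 at ε]

Reduce t₂ = f(h(s(s(s(e)))), s(s(h(s(e))))):
1. f(h(s(s(s(e)))), s(s(h(s(e)))))  →  f(s(s(s(e))), s(s(h(s(e)))))   [R1 at 1]
2. f(s(s(s(e))), s(s(h(s(e)))))  →  s(s(s(h(s(e)))))   [R3 at ε]
3. s(s(s(h(s(e)))))  →  s(s(s(s(e))))   [R1 at 1.1.1]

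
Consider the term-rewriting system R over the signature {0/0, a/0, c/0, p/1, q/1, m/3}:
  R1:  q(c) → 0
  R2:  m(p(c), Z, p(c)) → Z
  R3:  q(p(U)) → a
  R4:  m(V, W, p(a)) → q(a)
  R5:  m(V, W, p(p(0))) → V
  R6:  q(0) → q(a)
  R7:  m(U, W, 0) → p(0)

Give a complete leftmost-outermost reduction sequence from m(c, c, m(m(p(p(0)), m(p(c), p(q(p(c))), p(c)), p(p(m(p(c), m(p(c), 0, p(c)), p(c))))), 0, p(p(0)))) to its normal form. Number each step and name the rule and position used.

c

1. m(c, c, m(m(p(p(0)), m(p(c), p(q(p(c))), p(c)), p(p(m(p(c), m(p(c), 0, p(c)), p(c))))), 0, p(p(0))))  →  m(c, c, m(p(p(0)), m(p(c), p(q(p(c))), p(c)), p(p(m(p(c), m(p(c), 0, p(c)), p(c))))))   [R5 at 3]
2. m(c, c, m(p(p(0)), m(p(c), p(q(p(c))), p(c)), p(p(m(p(c), m(p(c), 0, p(c)), p(c))))))  →  m(c, c, m(p(p(0)), p(q(p(c))), p(p(m(p(c), m(p(c), 0, p(c)), p(c))))))   [R2 at 3.2]
3. m(c, c, m(p(p(0)), p(q(p(c))), p(p(m(p(c), m(p(c), 0, p(c)), p(c))))))  →  m(c, c, m(p(p(0)), p(a), p(p(m(p(c), m(p(c), 0, p(c)), p(c))))))   [R3 at 3.2.1]
4. m(c, c, m(p(p(0)), p(a), p(p(m(p(c), m(p(c), 0, p(c)), p(c))))))  →  m(c, c, m(p(p(0)), p(a), p(p(m(p(c), 0, p(c))))))   [R2 at 3.3.1.1]
5. m(c, c, m(p(p(0)), p(a), p(p(m(p(c), 0, p(c))))))  →  m(c, c, m(p(p(0)), p(a), p(p(0))))   [R2 at 3.3.1.1]
6. m(c, c, m(p(p(0)), p(a), p(p(0))))  →  m(c, c, p(p(0)))   [R5 at 3]
7. m(c, c, p(p(0)))  →  c   [R5 at ε]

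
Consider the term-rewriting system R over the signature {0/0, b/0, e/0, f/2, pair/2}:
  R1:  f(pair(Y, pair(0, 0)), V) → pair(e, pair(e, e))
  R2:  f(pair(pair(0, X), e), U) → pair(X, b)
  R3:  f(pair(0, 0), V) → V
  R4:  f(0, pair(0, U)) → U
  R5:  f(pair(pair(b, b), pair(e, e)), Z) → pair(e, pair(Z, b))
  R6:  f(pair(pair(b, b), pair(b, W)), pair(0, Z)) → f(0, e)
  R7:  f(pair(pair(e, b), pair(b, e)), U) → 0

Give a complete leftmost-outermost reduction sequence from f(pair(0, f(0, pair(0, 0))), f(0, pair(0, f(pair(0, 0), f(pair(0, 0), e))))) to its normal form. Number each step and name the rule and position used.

1. f(pair(0, f(0, pair(0, 0))), f(0, pair(0, f(pair(0, 0), f(pair(0, 0), e)))))  →  f(pair(0, 0), f(0, pair(0, f(pair(0, 0), f(pair(0, 0), e)))))   [R4 at 1.2]
2. f(pair(0, 0), f(0, pair(0, f(pair(0, 0), f(pair(0, 0), e)))))  →  f(0, pair(0, f(pair(0, 0), f(pair(0, 0), e))))   [R3 at ε]
3. f(0, pair(0, f(pair(0, 0), f(pair(0, 0), e))))  →  f(pair(0, 0), f(pair(0, 0), e))   [R4 at ε]
4. f(pair(0, 0), f(pair(0, 0), e))  →  f(pair(0, 0), e)   [R3 at ε]
5. f(pair(0, 0), e)  →  e   [R3 at ε]

e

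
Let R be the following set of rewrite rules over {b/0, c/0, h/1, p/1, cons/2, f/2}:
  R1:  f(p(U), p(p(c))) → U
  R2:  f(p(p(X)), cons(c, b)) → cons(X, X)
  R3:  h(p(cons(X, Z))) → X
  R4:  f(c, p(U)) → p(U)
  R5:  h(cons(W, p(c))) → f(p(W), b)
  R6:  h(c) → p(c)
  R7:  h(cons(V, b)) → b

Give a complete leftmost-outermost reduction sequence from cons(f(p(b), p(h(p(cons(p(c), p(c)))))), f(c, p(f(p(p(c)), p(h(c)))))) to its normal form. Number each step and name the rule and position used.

1. cons(f(p(b), p(h(p(cons(p(c), p(c)))))), f(c, p(f(p(p(c)), p(h(c))))))  →  cons(f(p(b), p(p(c))), f(c, p(f(p(p(c)), p(h(c))))))   [R3 at 1.2.1]
2. cons(f(p(b), p(p(c))), f(c, p(f(p(p(c)), p(h(c))))))  →  cons(b, f(c, p(f(p(p(c)), p(h(c))))))   [R1 at 1]
3. cons(b, f(c, p(f(p(p(c)), p(h(c))))))  →  cons(b, p(f(p(p(c)), p(h(c)))))   [R4 at 2]
4. cons(b, p(f(p(p(c)), p(h(c)))))  →  cons(b, p(f(p(p(c)), p(p(c)))))   [R6 at 2.1.2.1]
5. cons(b, p(f(p(p(c)), p(p(c)))))  →  cons(b, p(p(c)))   [R1 at 2.1]

cons(b, p(p(c)))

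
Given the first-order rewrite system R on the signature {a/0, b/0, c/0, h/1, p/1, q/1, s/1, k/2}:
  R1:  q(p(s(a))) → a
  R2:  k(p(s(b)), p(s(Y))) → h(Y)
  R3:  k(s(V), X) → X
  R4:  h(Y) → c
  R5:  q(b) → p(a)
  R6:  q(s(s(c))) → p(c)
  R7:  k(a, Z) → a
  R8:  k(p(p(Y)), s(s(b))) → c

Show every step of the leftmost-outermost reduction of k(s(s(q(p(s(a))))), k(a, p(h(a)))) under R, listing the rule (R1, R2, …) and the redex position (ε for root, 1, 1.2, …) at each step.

1. k(s(s(q(p(s(a))))), k(a, p(h(a))))  →  k(a, p(h(a)))   [R3 at ε]
2. k(a, p(h(a)))  →  a   [R7 at ε]

a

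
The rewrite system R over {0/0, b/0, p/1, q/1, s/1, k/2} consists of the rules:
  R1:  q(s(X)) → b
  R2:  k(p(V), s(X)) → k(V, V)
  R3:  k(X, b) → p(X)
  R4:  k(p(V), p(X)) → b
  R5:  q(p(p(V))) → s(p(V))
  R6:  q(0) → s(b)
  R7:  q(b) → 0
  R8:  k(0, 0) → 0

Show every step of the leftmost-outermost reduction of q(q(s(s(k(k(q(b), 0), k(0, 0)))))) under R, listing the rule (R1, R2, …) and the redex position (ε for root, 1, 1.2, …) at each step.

1. q(q(s(s(k(k(q(b), 0), k(0, 0))))))  →  q(b)   [R1 at 1]
2. q(b)  →  0   [R7 at ε]

0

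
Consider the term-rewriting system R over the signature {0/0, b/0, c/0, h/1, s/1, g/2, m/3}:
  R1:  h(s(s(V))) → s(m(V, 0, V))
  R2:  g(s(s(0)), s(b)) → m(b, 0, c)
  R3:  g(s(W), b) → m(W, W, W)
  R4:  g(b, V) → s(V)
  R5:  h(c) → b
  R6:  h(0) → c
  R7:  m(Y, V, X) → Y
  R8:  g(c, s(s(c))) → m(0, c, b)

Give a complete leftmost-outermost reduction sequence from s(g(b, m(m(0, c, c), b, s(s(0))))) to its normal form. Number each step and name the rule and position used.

1. s(g(b, m(m(0, c, c), b, s(s(0)))))  →  s(s(m(m(0, c, c), b, s(s(0)))))   [R4 at 1]
2. s(s(m(m(0, c, c), b, s(s(0)))))  →  s(s(m(0, c, c)))   [R7 at 1.1]
3. s(s(m(0, c, c)))  →  s(s(0))   [R7 at 1.1]

s(s(0))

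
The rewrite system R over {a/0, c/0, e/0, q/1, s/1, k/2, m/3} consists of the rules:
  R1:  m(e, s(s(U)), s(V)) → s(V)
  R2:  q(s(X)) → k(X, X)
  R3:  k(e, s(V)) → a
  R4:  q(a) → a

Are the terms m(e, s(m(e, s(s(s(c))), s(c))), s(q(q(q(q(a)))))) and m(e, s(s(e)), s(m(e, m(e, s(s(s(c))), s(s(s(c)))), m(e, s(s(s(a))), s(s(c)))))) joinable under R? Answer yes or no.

no — NF(t₁) = s(a), NF(t₂) = s(s(s(c)))

Reduce t₁ = m(e, s(m(e, s(s(s(c))), s(c))), s(q(q(q(q(a)))))):
1. m(e, s(m(e, s(s(s(c))), s(c))), s(q(q(q(q(a))))))  →  m(e, s(s(c)), s(q(q(q(q(a))))))   [R1 at 2.1]
2. m(e, s(s(c)), s(q(q(q(q(a))))))  →  s(q(q(q(q(a)))))   [R1 at ε]
3. s(q(q(q(q(a)))))  →  s(q(q(q(a))))   [R4 at 1.1.1.1]
4. s(q(q(q(a))))  →  s(q(q(a)))   [R4 at 1.1.1]
5. s(q(q(a)))  →  s(q(a))   [R4 at 1.1]
6. s(q(a))  →  s(a)   [R4 at 1]

Reduce t₂ = m(e, s(s(e)), s(m(e, m(e, s(s(s(c))), s(s(s(c)))), m(e, s(s(s(a))), s(s(c)))))):
1. m(e, s(s(e)), s(m(e, m(e, s(s(s(c))), s(s(s(c)))), m(e, s(s(s(a))), s(s(c))))))  →  s(m(e, m(e, s(s(s(c))), s(s(s(c)))), m(e, s(s(s(a))), s(s(c)))))   [R1 at ε]
2. s(m(e, m(e, s(s(s(c))), s(s(s(c)))), m(e, s(s(s(a))), s(s(c)))))  →  s(m(e, s(s(s(c))), m(e, s(s(s(a))), s(s(c)))))   [R1 at 1.2]
3. s(m(e, s(s(s(c))), m(e, s(s(s(a))), s(s(c)))))  →  s(m(e, s(s(s(c))), s(s(c))))   [R1 at 1.3]
4. s(m(e, s(s(s(c))), s(s(c))))  →  s(s(s(c)))   [R1 at 1]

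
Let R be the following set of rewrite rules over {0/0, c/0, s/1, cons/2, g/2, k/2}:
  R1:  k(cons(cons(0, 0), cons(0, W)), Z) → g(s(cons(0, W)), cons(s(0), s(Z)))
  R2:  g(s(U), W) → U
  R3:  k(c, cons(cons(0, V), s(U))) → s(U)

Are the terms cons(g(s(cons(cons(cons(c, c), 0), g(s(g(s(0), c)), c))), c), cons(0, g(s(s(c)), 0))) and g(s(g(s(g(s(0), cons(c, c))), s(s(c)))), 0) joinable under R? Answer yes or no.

Reduce t₁ = cons(g(s(cons(cons(cons(c, c), 0), g(s(g(s(0), c)), c))), c), cons(0, g(s(s(c)), 0))):
1. cons(g(s(cons(cons(cons(c, c), 0), g(s(g(s(0), c)), c))), c), cons(0, g(s(s(c)), 0)))  →  cons(cons(cons(cons(c, c), 0), g(s(g(s(0), c)), c)), cons(0, g(s(s(c)), 0)))   [R2 at 1]
2. cons(cons(cons(cons(c, c), 0), g(s(g(s(0), c)), c)), cons(0, g(s(s(c)), 0)))  →  cons(cons(cons(cons(c, c), 0), g(s(0), c)), cons(0, g(s(s(c)), 0)))   [R2 at 1.2]
3. cons(cons(cons(cons(c, c), 0), g(s(0), c)), cons(0, g(s(s(c)), 0)))  →  cons(cons(cons(cons(c, c), 0), 0), cons(0, g(s(s(c)), 0)))   [R2 at 1.2]
4. cons(cons(cons(cons(c, c), 0), 0), cons(0, g(s(s(c)), 0)))  →  cons(cons(cons(cons(c, c), 0), 0), cons(0, s(c)))   [R2 at 2.2]

Reduce t₂ = g(s(g(s(g(s(0), cons(c, c))), s(s(c)))), 0):
1. g(s(g(s(g(s(0), cons(c, c))), s(s(c)))), 0)  →  g(s(g(s(0), cons(c, c))), s(s(c)))   [R2 at ε]
2. g(s(g(s(0), cons(c, c))), s(s(c)))  →  g(s(0), cons(c, c))   [R2 at ε]
3. g(s(0), cons(c, c))  →  0   [R2 at ε]

no — NF(t₁) = cons(cons(cons(cons(c, c), 0), 0), cons(0, s(c))), NF(t₂) = 0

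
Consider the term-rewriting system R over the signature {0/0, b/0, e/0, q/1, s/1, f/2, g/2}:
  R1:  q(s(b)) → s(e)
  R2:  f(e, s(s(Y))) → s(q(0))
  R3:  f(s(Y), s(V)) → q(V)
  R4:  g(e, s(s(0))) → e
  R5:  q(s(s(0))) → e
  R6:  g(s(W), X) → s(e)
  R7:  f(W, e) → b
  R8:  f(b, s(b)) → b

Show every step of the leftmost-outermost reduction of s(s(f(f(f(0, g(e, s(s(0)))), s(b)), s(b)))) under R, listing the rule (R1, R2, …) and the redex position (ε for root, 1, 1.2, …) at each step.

s(s(b))

1. s(s(f(f(f(0, g(e, s(s(0)))), s(b)), s(b))))  →  s(s(f(f(f(0, e), s(b)), s(b))))   [R4 at 1.1.1.1.2]
2. s(s(f(f(f(0, e), s(b)), s(b))))  →  s(s(f(f(b, s(b)), s(b))))   [R7 at 1.1.1.1]
3. s(s(f(f(b, s(b)), s(b))))  →  s(s(f(b, s(b))))   [R8 at 1.1.1]
4. s(s(f(b, s(b))))  →  s(s(b))   [R8 at 1.1]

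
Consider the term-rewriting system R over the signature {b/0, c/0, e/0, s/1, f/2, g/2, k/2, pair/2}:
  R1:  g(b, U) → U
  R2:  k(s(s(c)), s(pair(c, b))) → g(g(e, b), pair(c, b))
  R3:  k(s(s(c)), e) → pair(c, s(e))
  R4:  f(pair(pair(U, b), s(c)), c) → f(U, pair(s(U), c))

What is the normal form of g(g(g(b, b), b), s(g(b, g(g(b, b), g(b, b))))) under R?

1. g(g(g(b, b), b), s(g(b, g(g(b, b), g(b, b)))))  →  g(g(b, b), s(g(b, g(g(b, b), g(b, b)))))   [R1 at 1.1]
2. g(g(b, b), s(g(b, g(g(b, b), g(b, b)))))  →  g(b, s(g(b, g(g(b, b), g(b, b)))))   [R1 at 1]
3. g(b, s(g(b, g(g(b, b), g(b, b)))))  →  s(g(b, g(g(b, b), g(b, b))))   [R1 at ε]
4. s(g(b, g(g(b, b), g(b, b))))  →  s(g(g(b, b), g(b, b)))   [R1 at 1]
5. s(g(g(b, b), g(b, b)))  →  s(g(b, g(b, b)))   [R1 at 1.1]
6. s(g(b, g(b, b)))  →  s(g(b, b))   [R1 at 1]
7. s(g(b, b))  →  s(b)   [R1 at 1]

s(b)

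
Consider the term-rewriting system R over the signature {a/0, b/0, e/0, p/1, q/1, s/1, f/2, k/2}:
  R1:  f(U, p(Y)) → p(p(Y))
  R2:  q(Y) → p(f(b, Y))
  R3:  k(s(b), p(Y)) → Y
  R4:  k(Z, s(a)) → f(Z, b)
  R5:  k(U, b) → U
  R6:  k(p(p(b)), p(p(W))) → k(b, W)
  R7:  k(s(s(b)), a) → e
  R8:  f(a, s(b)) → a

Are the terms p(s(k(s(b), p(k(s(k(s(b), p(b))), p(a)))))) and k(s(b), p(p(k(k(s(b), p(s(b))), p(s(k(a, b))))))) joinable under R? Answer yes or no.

Reduce t₁ = p(s(k(s(b), p(k(s(k(s(b), p(b))), p(a)))))):
1. p(s(k(s(b), p(k(s(k(s(b), p(b))), p(a))))))  →  p(s(k(s(k(s(b), p(b))), p(a))))   [R3 at 1.1]
2. p(s(k(s(k(s(b), p(b))), p(a))))  →  p(s(k(s(b), p(a))))   [R3 at 1.1.1.1]
3. p(s(k(s(b), p(a))))  →  p(s(a))   [R3 at 1.1]

Reduce t₂ = k(s(b), p(p(k(k(s(b), p(s(b))), p(s(k(a, b))))))):
1. k(s(b), p(p(k(k(s(b), p(s(b))), p(s(k(a, b)))))))  →  p(k(k(s(b), p(s(b))), p(s(k(a, b)))))   [R3 at ε]
2. p(k(k(s(b), p(s(b))), p(s(k(a, b)))))  →  p(k(s(b), p(s(k(a, b)))))   [R3 at 1.1]
3. p(k(s(b), p(s(k(a, b)))))  →  p(s(k(a, b)))   [R3 at 1]
4. p(s(k(a, b)))  →  p(s(a))   [R5 at 1.1]

yes — NF(t₁) = p(s(a)), NF(t₂) = p(s(a))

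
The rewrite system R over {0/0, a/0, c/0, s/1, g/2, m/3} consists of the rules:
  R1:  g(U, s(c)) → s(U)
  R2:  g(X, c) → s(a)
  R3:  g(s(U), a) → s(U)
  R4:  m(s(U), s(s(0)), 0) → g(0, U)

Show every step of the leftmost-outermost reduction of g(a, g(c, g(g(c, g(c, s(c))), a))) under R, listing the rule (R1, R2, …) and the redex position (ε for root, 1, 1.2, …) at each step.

s(a)

1. g(a, g(c, g(g(c, g(c, s(c))), a)))  →  g(a, g(c, g(g(c, s(c)), a)))   [R1 at 2.2.1.2]
2. g(a, g(c, g(g(c, s(c)), a)))  →  g(a, g(c, g(s(c), a)))   [R1 at 2.2.1]
3. g(a, g(c, g(s(c), a)))  →  g(a, g(c, s(c)))   [R3 at 2.2]
4. g(a, g(c, s(c)))  →  g(a, s(c))   [R1 at 2]
5. g(a, s(c))  →  s(a)   [R1 at ε]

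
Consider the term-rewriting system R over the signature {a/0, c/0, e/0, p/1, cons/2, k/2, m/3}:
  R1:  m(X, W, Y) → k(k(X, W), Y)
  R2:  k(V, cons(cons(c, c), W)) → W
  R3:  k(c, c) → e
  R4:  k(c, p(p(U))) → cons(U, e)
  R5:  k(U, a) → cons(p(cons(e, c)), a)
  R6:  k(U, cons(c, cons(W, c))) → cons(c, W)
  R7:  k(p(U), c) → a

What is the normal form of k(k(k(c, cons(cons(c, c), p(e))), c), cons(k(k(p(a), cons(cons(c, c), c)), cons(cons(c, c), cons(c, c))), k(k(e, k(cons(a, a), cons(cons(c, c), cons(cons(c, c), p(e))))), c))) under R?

1. k(k(k(c, cons(cons(c, c), p(e))), c), cons(k(k(p(a), cons(cons(c, c), c)), cons(cons(c, c), cons(c, c))), k(k(e, k(cons(a, a), cons(cons(c, c), cons(cons(c, c), p(e))))), c)))  →  k(k(p(e), c), cons(k(k(p(a), cons(cons(c, c), c)), cons(cons(c, c), cons(c, c))), k(k(e, k(cons(a, a), cons(cons(c, c), cons(cons(c, c), p(e))))), c)))   [R2 at 1.1]
2. k(k(p(e), c), cons(k(k(p(a), cons(cons(c, c), c)), cons(cons(c, c), cons(c, c))), k(k(e, k(cons(a, a), cons(cons(c, c), cons(cons(c, c), p(e))))), c)))  →  k(a, cons(k(k(p(a), cons(cons(c, c), c)), cons(cons(c, c), cons(c, c))), k(k(e, k(cons(a, a), cons(cons(c, c), cons(cons(c, c), p(e))))), c)))   [R7 at 1]
3. k(a, cons(k(k(p(a), cons(cons(c, c), c)), cons(cons(c, c), cons(c, c))), k(k(e, k(cons(a, a), cons(cons(c, c), cons(cons(c, c), p(e))))), c)))  →  k(a, cons(cons(c, c), k(k(e, k(cons(a, a), cons(cons(c, c), cons(cons(c, c), p(e))))), c)))   [R2 at 2.1]
4. k(a, cons(cons(c, c), k(k(e, k(cons(a, a), cons(cons(c, c), cons(cons(c, c), p(e))))), c)))  →  k(k(e, k(cons(a, a), cons(cons(c, c), cons(cons(c, c), p(e))))), c)   [R2 at ε]
5. k(k(e, k(cons(a, a), cons(cons(c, c), cons(cons(c, c), p(e))))), c)  →  k(k(e, cons(cons(c, c), p(e))), c)   [R2 at 1.2]
6. k(k(e, cons(cons(c, c), p(e))), c)  →  k(p(e), c)   [R2 at 1]
7. k(p(e), c)  →  a   [R7 at ε]

a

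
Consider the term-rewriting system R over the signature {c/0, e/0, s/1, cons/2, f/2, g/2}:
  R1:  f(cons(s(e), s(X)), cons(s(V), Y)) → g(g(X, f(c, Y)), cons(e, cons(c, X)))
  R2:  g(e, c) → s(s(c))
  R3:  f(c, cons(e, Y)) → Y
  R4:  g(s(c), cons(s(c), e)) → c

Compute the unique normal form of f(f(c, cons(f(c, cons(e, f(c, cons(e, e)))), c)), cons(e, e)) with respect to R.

e

1. f(f(c, cons(f(c, cons(e, f(c, cons(e, e)))), c)), cons(e, e))  →  f(f(c, cons(f(c, cons(e, e)), c)), cons(e, e))   [R3 at 1.2.1]
2. f(f(c, cons(f(c, cons(e, e)), c)), cons(e, e))  →  f(f(c, cons(e, c)), cons(e, e))   [R3 at 1.2.1]
3. f(f(c, cons(e, c)), cons(e, e))  →  f(c, cons(e, e))   [R3 at 1]
4. f(c, cons(e, e))  →  e   [R3 at ε]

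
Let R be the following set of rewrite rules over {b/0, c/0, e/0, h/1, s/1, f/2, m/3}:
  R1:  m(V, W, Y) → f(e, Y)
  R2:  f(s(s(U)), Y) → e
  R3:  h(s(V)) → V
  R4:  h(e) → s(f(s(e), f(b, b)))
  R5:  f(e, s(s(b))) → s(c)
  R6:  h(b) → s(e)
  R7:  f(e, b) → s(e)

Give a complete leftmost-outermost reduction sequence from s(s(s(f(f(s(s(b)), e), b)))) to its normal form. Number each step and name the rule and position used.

1. s(s(s(f(f(s(s(b)), e), b))))  →  s(s(s(f(e, b))))   [R2 at 1.1.1.1]
2. s(s(s(f(e, b))))  →  s(s(s(s(e))))   [R7 at 1.1.1]

s(s(s(s(e))))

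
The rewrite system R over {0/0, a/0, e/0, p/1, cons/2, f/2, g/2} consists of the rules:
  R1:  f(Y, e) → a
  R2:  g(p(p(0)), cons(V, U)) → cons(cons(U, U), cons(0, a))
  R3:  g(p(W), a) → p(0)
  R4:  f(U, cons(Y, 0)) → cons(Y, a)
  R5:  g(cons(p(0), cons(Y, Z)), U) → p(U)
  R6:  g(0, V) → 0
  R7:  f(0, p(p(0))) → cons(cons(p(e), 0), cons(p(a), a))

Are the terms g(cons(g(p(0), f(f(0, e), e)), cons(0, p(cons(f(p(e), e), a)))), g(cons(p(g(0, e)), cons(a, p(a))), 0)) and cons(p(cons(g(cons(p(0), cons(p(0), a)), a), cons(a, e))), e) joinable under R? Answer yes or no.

no — NF(t₁) = p(p(0)), NF(t₂) = cons(p(cons(p(a), cons(a, e))), e)

Reduce t₁ = g(cons(g(p(0), f(f(0, e), e)), cons(0, p(cons(f(p(e), e), a)))), g(cons(p(g(0, e)), cons(a, p(a))), 0)):
1. g(cons(g(p(0), f(f(0, e), e)), cons(0, p(cons(f(p(e), e), a)))), g(cons(p(g(0, e)), cons(a, p(a))), 0))  →  g(cons(g(p(0), a), cons(0, p(cons(f(p(e), e), a)))), g(cons(p(g(0, e)), cons(a, p(a))), 0))   [R1 at 1.1.2]
2. g(cons(g(p(0), a), cons(0, p(cons(f(p(e), e), a)))), g(cons(p(g(0, e)), cons(a, p(a))), 0))  →  g(cons(p(0), cons(0, p(cons(f(p(e), e), a)))), g(cons(p(g(0, e)), cons(a, p(a))), 0))   [R3 at 1.1]
3. g(cons(p(0), cons(0, p(cons(f(p(e), e), a)))), g(cons(p(g(0, e)), cons(a, p(a))), 0))  →  p(g(cons(p(g(0, e)), cons(a, p(a))), 0))   [R5 at ε]
4. p(g(cons(p(g(0, e)), cons(a, p(a))), 0))  →  p(g(cons(p(0), cons(a, p(a))), 0))   [R6 at 1.1.1.1]
5. p(g(cons(p(0), cons(a, p(a))), 0))  →  p(p(0))   [R5 at 1]

Reduce t₂ = cons(p(cons(g(cons(p(0), cons(p(0), a)), a), cons(a, e))), e):
1. cons(p(cons(g(cons(p(0), cons(p(0), a)), a), cons(a, e))), e)  →  cons(p(cons(p(a), cons(a, e))), e)   [R5 at 1.1.1]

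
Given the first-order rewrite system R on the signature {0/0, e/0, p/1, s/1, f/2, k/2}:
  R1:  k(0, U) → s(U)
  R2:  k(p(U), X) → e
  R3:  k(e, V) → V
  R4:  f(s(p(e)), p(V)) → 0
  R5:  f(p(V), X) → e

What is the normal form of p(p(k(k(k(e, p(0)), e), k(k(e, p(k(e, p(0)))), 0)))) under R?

p(p(e))

1. p(p(k(k(k(e, p(0)), e), k(k(e, p(k(e, p(0)))), 0))))  →  p(p(k(k(p(0), e), k(k(e, p(k(e, p(0)))), 0))))   [R3 at 1.1.1.1]
2. p(p(k(k(p(0), e), k(k(e, p(k(e, p(0)))), 0))))  →  p(p(k(e, k(k(e, p(k(e, p(0)))), 0))))   [R2 at 1.1.1]
3. p(p(k(e, k(k(e, p(k(e, p(0)))), 0))))  →  p(p(k(k(e, p(k(e, p(0)))), 0)))   [R3 at 1.1]
4. p(p(k(k(e, p(k(e, p(0)))), 0)))  →  p(p(k(p(k(e, p(0))), 0)))   [R3 at 1.1.1]
5. p(p(k(p(k(e, p(0))), 0)))  →  p(p(e))   [R2 at 1.1]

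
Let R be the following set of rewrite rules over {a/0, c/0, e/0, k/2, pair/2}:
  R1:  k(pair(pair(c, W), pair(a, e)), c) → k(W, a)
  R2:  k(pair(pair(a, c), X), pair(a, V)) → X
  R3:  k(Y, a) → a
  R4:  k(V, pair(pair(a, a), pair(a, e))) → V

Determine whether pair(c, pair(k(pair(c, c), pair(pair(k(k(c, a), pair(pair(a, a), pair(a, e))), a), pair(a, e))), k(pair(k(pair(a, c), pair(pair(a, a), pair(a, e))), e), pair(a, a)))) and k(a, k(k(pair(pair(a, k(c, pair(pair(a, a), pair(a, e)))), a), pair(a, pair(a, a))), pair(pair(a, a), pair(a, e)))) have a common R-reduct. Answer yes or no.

no — NF(t₁) = pair(c, pair(pair(c, c), e)), NF(t₂) = a

Reduce t₁ = pair(c, pair(k(pair(c, c), pair(pair(k(k(c, a), pair(pair(a, a), pair(a, e))), a), pair(a, e))), k(pair(k(pair(a, c), pair(pair(a, a), pair(a, e))), e), pair(a, a)))):
1. pair(c, pair(k(pair(c, c), pair(pair(k(k(c, a), pair(pair(a, a), pair(a, e))), a), pair(a, e))), k(pair(k(pair(a, c), pair(pair(a, a), pair(a, e))), e), pair(a, a))))  →  pair(c, pair(k(pair(c, c), pair(pair(k(c, a), a), pair(a, e))), k(pair(k(pair(a, c), pair(pair(a, a), pair(a, e))), e), pair(a, a))))   [R4 at 2.1.2.1.1]
2. pair(c, pair(k(pair(c, c), pair(pair(k(c, a), a), pair(a, e))), k(pair(k(pair(a, c), pair(pair(a, a), pair(a, e))), e), pair(a, a))))  →  pair(c, pair(k(pair(c, c), pair(pair(a, a), pair(a, e))), k(pair(k(pair(a, c), pair(pair(a, a), pair(a, e))), e), pair(a, a))))   [R3 at 2.1.2.1.1]
3. pair(c, pair(k(pair(c, c), pair(pair(a, a), pair(a, e))), k(pair(k(pair(a, c), pair(pair(a, a), pair(a, e))), e), pair(a, a))))  →  pair(c, pair(pair(c, c), k(pair(k(pair(a, c), pair(pair(a, a), pair(a, e))), e), pair(a, a))))   [R4 at 2.1]
4. pair(c, pair(pair(c, c), k(pair(k(pair(a, c), pair(pair(a, a), pair(a, e))), e), pair(a, a))))  →  pair(c, pair(pair(c, c), k(pair(pair(a, c), e), pair(a, a))))   [R4 at 2.2.1.1]
5. pair(c, pair(pair(c, c), k(pair(pair(a, c), e), pair(a, a))))  →  pair(c, pair(pair(c, c), e))   [R2 at 2.2]

Reduce t₂ = k(a, k(k(pair(pair(a, k(c, pair(pair(a, a), pair(a, e)))), a), pair(a, pair(a, a))), pair(pair(a, a), pair(a, e)))):
1. k(a, k(k(pair(pair(a, k(c, pair(pair(a, a), pair(a, e)))), a), pair(a, pair(a, a))), pair(pair(a, a), pair(a, e))))  →  k(a, k(pair(pair(a, k(c, pair(pair(a, a), pair(a, e)))), a), pair(a, pair(a, a))))   [R4 at 2]
2. k(a, k(pair(pair(a, k(c, pair(pair(a, a), pair(a, e)))), a), pair(a, pair(a, a))))  →  k(a, k(pair(pair(a, c), a), pair(a, pair(a, a))))   [R4 at 2.1.1.2]
3. k(a, k(pair(pair(a, c), a), pair(a, pair(a, a))))  →  k(a, a)   [R2 at 2]
4. k(a, a)  →  a   [R3 at ε]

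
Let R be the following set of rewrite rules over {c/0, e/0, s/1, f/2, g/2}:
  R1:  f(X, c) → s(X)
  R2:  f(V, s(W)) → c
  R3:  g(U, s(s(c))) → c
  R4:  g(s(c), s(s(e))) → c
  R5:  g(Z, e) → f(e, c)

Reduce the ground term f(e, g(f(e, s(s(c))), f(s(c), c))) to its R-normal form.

s(e)

1. f(e, g(f(e, s(s(c))), f(s(c), c)))  →  f(e, g(c, f(s(c), c)))   [R2 at 2.1]
2. f(e, g(c, f(s(c), c)))  →  f(e, g(c, s(s(c))))   [R1 at 2.2]
3. f(e, g(c, s(s(c))))  →  f(e, c)   [R3 at 2]
4. f(e, c)  →  s(e)   [R1 at ε]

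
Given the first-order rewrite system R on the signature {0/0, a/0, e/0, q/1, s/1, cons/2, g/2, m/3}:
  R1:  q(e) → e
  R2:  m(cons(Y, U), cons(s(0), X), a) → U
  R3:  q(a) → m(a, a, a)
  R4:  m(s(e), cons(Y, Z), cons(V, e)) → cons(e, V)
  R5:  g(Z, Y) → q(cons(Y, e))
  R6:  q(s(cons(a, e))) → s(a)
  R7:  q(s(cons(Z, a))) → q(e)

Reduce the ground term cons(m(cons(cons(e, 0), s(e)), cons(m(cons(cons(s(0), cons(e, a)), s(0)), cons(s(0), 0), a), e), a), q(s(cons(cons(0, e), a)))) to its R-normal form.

1. cons(m(cons(cons(e, 0), s(e)), cons(m(cons(cons(s(0), cons(e, a)), s(0)), cons(s(0), 0), a), e), a), q(s(cons(cons(0, e), a))))  →  cons(m(cons(cons(e, 0), s(e)), cons(s(0), e), a), q(s(cons(cons(0, e), a))))   [R2 at 1.2.1]
2. cons(m(cons(cons(e, 0), s(e)), cons(s(0), e), a), q(s(cons(cons(0, e), a))))  →  cons(s(e), q(s(cons(cons(0, e), a))))   [R2 at 1]
3. cons(s(e), q(s(cons(cons(0, e), a))))  →  cons(s(e), q(e))   [R7 at 2]
4. cons(s(e), q(e))  →  cons(s(e), e)   [R1 at 2]

cons(s(e), e)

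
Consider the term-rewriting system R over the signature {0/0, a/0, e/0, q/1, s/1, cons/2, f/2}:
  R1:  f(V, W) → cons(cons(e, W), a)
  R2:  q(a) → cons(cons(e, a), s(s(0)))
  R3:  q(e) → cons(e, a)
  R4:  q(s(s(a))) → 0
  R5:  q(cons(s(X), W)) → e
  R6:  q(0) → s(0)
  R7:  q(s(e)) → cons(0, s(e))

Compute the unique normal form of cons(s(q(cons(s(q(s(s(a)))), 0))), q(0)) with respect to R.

cons(s(e), s(0))

1. cons(s(q(cons(s(q(s(s(a)))), 0))), q(0))  →  cons(s(e), q(0))   [R5 at 1.1]
2. cons(s(e), q(0))  →  cons(s(e), s(0))   [R6 at 2]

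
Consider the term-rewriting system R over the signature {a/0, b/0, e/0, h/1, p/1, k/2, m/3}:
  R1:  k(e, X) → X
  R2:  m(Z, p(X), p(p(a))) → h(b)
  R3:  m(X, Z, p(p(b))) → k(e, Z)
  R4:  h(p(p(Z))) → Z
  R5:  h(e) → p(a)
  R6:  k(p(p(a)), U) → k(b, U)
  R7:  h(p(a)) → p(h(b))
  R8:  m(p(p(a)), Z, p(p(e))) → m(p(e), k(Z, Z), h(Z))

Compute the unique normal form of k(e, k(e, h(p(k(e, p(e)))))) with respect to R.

e

1. k(e, k(e, h(p(k(e, p(e))))))  →  k(e, h(p(k(e, p(e)))))   [R1 at ε]
2. k(e, h(p(k(e, p(e)))))  →  h(p(k(e, p(e))))   [R1 at ε]
3. h(p(k(e, p(e))))  →  h(p(p(e)))   [R1 at 1.1]
4. h(p(p(e)))  →  e   [R4 at ε]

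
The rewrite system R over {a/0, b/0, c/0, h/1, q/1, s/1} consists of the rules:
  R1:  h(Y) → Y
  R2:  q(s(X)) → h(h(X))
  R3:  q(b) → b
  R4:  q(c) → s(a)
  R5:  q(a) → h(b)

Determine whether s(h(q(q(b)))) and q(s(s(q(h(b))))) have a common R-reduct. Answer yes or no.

Reduce t₁ = s(h(q(q(b)))):
1. s(h(q(q(b))))  →  s(q(q(b)))   [R1 at 1]
2. s(q(q(b)))  →  s(q(b))   [R3 at 1.1]
3. s(q(b))  →  s(b)   [R3 at 1]

Reduce t₂ = q(s(s(q(h(b))))):
1. q(s(s(q(h(b)))))  →  h(h(s(q(h(b)))))   [R2 at ε]
2. h(h(s(q(h(b)))))  →  h(s(q(h(b))))   [R1 at ε]
3. h(s(q(h(b))))  →  s(q(h(b)))   [R1 at ε]
4. s(q(h(b)))  →  s(q(b))   [R1 at 1.1]
5. s(q(b))  →  s(b)   [R3 at 1]

yes — NF(t₁) = s(b), NF(t₂) = s(b)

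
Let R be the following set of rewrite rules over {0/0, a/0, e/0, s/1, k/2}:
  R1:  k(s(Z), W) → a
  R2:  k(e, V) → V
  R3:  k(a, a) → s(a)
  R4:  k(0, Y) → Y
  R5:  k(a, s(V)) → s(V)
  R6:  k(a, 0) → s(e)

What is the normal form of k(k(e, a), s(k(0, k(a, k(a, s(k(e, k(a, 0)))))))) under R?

1. k(k(e, a), s(k(0, k(a, k(a, s(k(e, k(a, 0))))))))  →  k(a, s(k(0, k(a, k(a, s(k(e, k(a, 0))))))))   [R2 at 1]
2. k(a, s(k(0, k(a, k(a, s(k(e, k(a, 0))))))))  →  s(k(0, k(a, k(a, s(k(e, k(a, 0)))))))   [R5 at ε]
3. s(k(0, k(a, k(a, s(k(e, k(a, 0)))))))  →  s(k(a, k(a, s(k(e, k(a, 0))))))   [R4 at 1]
4. s(k(a, k(a, s(k(e, k(a, 0))))))  →  s(k(a, s(k(e, k(a, 0)))))   [R5 at 1.2]
5. s(k(a, s(k(e, k(a, 0)))))  →  s(s(k(e, k(a, 0))))   [R5 at 1]
6. s(s(k(e, k(a, 0))))  →  s(s(k(a, 0)))   [R2 at 1.1]
7. s(s(k(a, 0)))  →  s(s(s(e)))   [R6 at 1.1]

s(s(s(e)))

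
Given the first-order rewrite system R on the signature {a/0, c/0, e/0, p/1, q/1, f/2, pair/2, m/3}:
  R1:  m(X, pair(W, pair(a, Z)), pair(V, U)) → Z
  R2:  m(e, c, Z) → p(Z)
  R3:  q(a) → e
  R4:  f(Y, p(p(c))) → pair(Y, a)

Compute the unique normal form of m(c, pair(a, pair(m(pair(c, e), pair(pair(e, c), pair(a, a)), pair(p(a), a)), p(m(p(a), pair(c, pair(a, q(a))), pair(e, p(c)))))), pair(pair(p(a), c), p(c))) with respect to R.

p(e)

1. m(c, pair(a, pair(m(pair(c, e), pair(pair(e, c), pair(a, a)), pair(p(a), a)), p(m(p(a), pair(c, pair(a, q(a))), pair(e, p(c)))))), pair(pair(p(a), c), p(c)))  →  m(c, pair(a, pair(a, p(m(p(a), pair(c, pair(a, q(a))), pair(e, p(c)))))), pair(pair(p(a), c), p(c)))   [R1 at 2.2.1]
2. m(c, pair(a, pair(a, p(m(p(a), pair(c, pair(a, q(a))), pair(e, p(c)))))), pair(pair(p(a), c), p(c)))  →  p(m(p(a), pair(c, pair(a, q(a))), pair(e, p(c))))   [R1 at ε]
3. p(m(p(a), pair(c, pair(a, q(a))), pair(e, p(c))))  →  p(q(a))   [R1 at 1]
4. p(q(a))  →  p(e)   [R3 at 1]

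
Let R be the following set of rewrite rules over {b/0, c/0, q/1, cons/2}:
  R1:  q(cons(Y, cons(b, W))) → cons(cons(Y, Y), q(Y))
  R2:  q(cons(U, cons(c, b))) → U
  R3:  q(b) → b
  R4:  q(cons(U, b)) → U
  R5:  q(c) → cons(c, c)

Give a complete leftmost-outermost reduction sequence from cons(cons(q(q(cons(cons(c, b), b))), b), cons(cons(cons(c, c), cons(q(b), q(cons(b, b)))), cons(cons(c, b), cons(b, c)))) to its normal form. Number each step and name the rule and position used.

cons(cons(c, b), cons(cons(cons(c, c), cons(b, b)), cons(cons(c, b), cons(b, c))))

1. cons(cons(q(q(cons(cons(c, b), b))), b), cons(cons(cons(c, c), cons(q(b), q(cons(b, b)))), cons(cons(c, b), cons(b, c))))  →  cons(cons(q(cons(c, b)), b), cons(cons(cons(c, c), cons(q(b), q(cons(b, b)))), cons(cons(c, b), cons(b, c))))   [R4 at 1.1.1]
2. cons(cons(q(cons(c, b)), b), cons(cons(cons(c, c), cons(q(b), q(cons(b, b)))), cons(cons(c, b), cons(b, c))))  →  cons(cons(c, b), cons(cons(cons(c, c), cons(q(b), q(cons(b, b)))), cons(cons(c, b), cons(b, c))))   [R4 at 1.1]
3. cons(cons(c, b), cons(cons(cons(c, c), cons(q(b), q(cons(b, b)))), cons(cons(c, b), cons(b, c))))  →  cons(cons(c, b), cons(cons(cons(c, c), cons(b, q(cons(b, b)))), cons(cons(c, b), cons(b, c))))   [R3 at 2.1.2.1]
4. cons(cons(c, b), cons(cons(cons(c, c), cons(b, q(cons(b, b)))), cons(cons(c, b), cons(b, c))))  →  cons(cons(c, b), cons(cons(cons(c, c), cons(b, b)), cons(cons(c, b), cons(b, c))))   [R4 at 2.1.2.2]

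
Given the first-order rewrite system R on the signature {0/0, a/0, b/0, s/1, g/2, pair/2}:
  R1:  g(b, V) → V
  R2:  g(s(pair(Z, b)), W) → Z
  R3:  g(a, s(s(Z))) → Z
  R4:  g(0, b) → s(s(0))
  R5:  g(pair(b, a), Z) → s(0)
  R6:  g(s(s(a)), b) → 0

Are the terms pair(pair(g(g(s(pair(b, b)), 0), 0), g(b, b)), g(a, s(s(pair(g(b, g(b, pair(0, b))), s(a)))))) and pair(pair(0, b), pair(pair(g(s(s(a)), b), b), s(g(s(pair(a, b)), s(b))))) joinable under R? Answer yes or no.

yes — NF(t₁) = pair(pair(0, b), pair(pair(0, b), s(a))), NF(t₂) = pair(pair(0, b), pair(pair(0, b), s(a)))

Reduce t₁ = pair(pair(g(g(s(pair(b, b)), 0), 0), g(b, b)), g(a, s(s(pair(g(b, g(b, pair(0, b))), s(a)))))):
1. pair(pair(g(g(s(pair(b, b)), 0), 0), g(b, b)), g(a, s(s(pair(g(b, g(b, pair(0, b))), s(a))))))  →  pair(pair(g(b, 0), g(b, b)), g(a, s(s(pair(g(b, g(b, pair(0, b))), s(a))))))   [R2 at 1.1.1]
2. pair(pair(g(b, 0), g(b, b)), g(a, s(s(pair(g(b, g(b, pair(0, b))), s(a))))))  →  pair(pair(0, g(b, b)), g(a, s(s(pair(g(b, g(b, pair(0, b))), s(a))))))   [R1 at 1.1]
3. pair(pair(0, g(b, b)), g(a, s(s(pair(g(b, g(b, pair(0, b))), s(a))))))  →  pair(pair(0, b), g(a, s(s(pair(g(b, g(b, pair(0, b))), s(a))))))   [R1 at 1.2]
4. pair(pair(0, b), g(a, s(s(pair(g(b, g(b, pair(0, b))), s(a))))))  →  pair(pair(0, b), pair(g(b, g(b, pair(0, b))), s(a)))   [R3 at 2]
5. pair(pair(0, b), pair(g(b, g(b, pair(0, b))), s(a)))  →  pair(pair(0, b), pair(g(b, pair(0, b)), s(a)))   [R1 at 2.1]
6. pair(pair(0, b), pair(g(b, pair(0, b)), s(a)))  →  pair(pair(0, b), pair(pair(0, b), s(a)))   [R1 at 2.1]

Reduce t₂ = pair(pair(0, b), pair(pair(g(s(s(a)), b), b), s(g(s(pair(a, b)), s(b))))):
1. pair(pair(0, b), pair(pair(g(s(s(a)), b), b), s(g(s(pair(a, b)), s(b)))))  →  pair(pair(0, b), pair(pair(0, b), s(g(s(pair(a, b)), s(b)))))   [R6 at 2.1.1]
2. pair(pair(0, b), pair(pair(0, b), s(g(s(pair(a, b)), s(b)))))  →  pair(pair(0, b), pair(pair(0, b), s(a)))   [R2 at 2.2.1]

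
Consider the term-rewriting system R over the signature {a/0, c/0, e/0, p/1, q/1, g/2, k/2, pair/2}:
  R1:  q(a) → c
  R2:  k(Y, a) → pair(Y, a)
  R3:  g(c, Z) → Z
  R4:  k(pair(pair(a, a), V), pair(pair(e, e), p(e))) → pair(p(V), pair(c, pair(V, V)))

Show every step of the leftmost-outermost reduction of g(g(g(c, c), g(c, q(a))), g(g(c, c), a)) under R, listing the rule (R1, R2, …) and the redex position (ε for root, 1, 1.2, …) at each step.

1. g(g(g(c, c), g(c, q(a))), g(g(c, c), a))  →  g(g(c, g(c, q(a))), g(g(c, c), a))   [R3 at 1.1]
2. g(g(c, g(c, q(a))), g(g(c, c), a))  →  g(g(c, q(a)), g(g(c, c), a))   [R3 at 1]
3. g(g(c, q(a)), g(g(c, c), a))  →  g(q(a), g(g(c, c), a))   [R3 at 1]
4. g(q(a), g(g(c, c), a))  →  g(c, g(g(c, c), a))   [R1 at 1]
5. g(c, g(g(c, c), a))  →  g(g(c, c), a)   [R3 at ε]
6. g(g(c, c), a)  →  g(c, a)   [R3 at 1]
7. g(c, a)  →  a   [R3 at ε]

a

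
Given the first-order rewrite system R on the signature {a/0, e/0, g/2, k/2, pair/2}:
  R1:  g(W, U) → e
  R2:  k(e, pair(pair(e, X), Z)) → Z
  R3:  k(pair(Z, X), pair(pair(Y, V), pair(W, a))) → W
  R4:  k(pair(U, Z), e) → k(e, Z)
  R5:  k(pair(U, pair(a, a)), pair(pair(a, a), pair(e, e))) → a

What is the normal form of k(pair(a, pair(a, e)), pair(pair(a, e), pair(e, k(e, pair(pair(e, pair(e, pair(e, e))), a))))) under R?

1. k(pair(a, pair(a, e)), pair(pair(a, e), pair(e, k(e, pair(pair(e, pair(e, pair(e, e))), a)))))  →  k(pair(a, pair(a, e)), pair(pair(a, e), pair(e, a)))   [R2 at 2.2.2]
2. k(pair(a, pair(a, e)), pair(pair(a, e), pair(e, a)))  →  e   [R3 at ε]

e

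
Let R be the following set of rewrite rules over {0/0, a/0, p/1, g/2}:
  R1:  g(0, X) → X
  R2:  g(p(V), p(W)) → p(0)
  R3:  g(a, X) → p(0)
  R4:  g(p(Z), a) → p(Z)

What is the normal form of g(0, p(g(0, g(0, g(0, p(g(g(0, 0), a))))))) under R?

p(p(a))

1. g(0, p(g(0, g(0, g(0, p(g(g(0, 0), a)))))))  →  p(g(0, g(0, g(0, p(g(g(0, 0), a))))))   [R1 at ε]
2. p(g(0, g(0, g(0, p(g(g(0, 0), a))))))  →  p(g(0, g(0, p(g(g(0, 0), a)))))   [R1 at 1]
3. p(g(0, g(0, p(g(g(0, 0), a)))))  →  p(g(0, p(g(g(0, 0), a))))   [R1 at 1]
4. p(g(0, p(g(g(0, 0), a))))  →  p(p(g(g(0, 0), a)))   [R1 at 1]
5. p(p(g(g(0, 0), a)))  →  p(p(g(0, a)))   [R1 at 1.1.1]
6. p(p(g(0, a)))  →  p(p(a))   [R1 at 1.1]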